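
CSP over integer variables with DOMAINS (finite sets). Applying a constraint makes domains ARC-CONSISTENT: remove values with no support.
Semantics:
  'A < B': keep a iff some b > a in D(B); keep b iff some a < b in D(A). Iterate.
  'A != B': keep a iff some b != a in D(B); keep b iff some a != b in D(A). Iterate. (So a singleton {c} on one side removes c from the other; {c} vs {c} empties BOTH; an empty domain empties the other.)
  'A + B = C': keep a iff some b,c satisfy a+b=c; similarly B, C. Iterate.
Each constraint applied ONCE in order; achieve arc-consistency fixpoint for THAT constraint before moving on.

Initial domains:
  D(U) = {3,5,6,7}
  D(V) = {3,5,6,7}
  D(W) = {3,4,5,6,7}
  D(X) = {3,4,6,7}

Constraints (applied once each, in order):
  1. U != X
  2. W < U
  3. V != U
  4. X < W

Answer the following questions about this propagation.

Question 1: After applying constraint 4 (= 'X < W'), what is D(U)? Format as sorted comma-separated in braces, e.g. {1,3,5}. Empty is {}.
Constraint 1 (U != X) on D(U)={3,5,6,7} D(X)={3,4,6,7}: no change
Constraint 2 (W < U) on D(W)={3,4,5,6,7} D(U)={3,5,6,7}: W {3,4,5,6,7}->{3,4,5,6}; U {3,5,6,7}->{5,6,7}
Constraint 3 (V != U) on D(V)={3,5,6,7} D(U)={5,6,7}: no change
Constraint 4 (X < W) on D(X)={3,4,6,7} D(W)={3,4,5,6}: X {3,4,6,7}->{3,4}; W {3,4,5,6}->{4,5,6}
So after constraint 4: D(U) = {5,6,7}

Answer: {5,6,7}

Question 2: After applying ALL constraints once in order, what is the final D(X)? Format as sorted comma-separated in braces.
Constraint 1 (U != X) on D(U)={3,5,6,7} D(X)={3,4,6,7}: no change
Constraint 2 (W < U) on D(W)={3,4,5,6,7} D(U)={3,5,6,7}: W {3,4,5,6,7}->{3,4,5,6}; U {3,5,6,7}->{5,6,7}
Constraint 3 (V != U) on D(V)={3,5,6,7} D(U)={5,6,7}: no change
Constraint 4 (X < W) on D(X)={3,4,6,7} D(W)={3,4,5,6}: X {3,4,6,7}->{3,4}; W {3,4,5,6}->{4,5,6}
So after all 4 constraints: D(X) = {3,4}

Answer: {3,4}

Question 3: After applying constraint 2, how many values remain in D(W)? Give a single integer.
Answer: 4

Derivation:
Constraint 1 (U != X) on D(U)={3,5,6,7} D(X)={3,4,6,7}: no change
Constraint 2 (W < U) on D(W)={3,4,5,6,7} D(U)={3,5,6,7}: W {3,4,5,6,7}->{3,4,5,6}; U {3,5,6,7}->{5,6,7}
So after constraint 2: D(W)={3,4,5,6}, size = 4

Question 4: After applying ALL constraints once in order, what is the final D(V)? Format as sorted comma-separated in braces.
Constraint 1 (U != X) on D(U)={3,5,6,7} D(X)={3,4,6,7}: no change
Constraint 2 (W < U) on D(W)={3,4,5,6,7} D(U)={3,5,6,7}: W {3,4,5,6,7}->{3,4,5,6}; U {3,5,6,7}->{5,6,7}
Constraint 3 (V != U) on D(V)={3,5,6,7} D(U)={5,6,7}: no change
Constraint 4 (X < W) on D(X)={3,4,6,7} D(W)={3,4,5,6}: X {3,4,6,7}->{3,4}; W {3,4,5,6}->{4,5,6}
So after all 4 constraints: D(V) = {3,5,6,7}

Answer: {3,5,6,7}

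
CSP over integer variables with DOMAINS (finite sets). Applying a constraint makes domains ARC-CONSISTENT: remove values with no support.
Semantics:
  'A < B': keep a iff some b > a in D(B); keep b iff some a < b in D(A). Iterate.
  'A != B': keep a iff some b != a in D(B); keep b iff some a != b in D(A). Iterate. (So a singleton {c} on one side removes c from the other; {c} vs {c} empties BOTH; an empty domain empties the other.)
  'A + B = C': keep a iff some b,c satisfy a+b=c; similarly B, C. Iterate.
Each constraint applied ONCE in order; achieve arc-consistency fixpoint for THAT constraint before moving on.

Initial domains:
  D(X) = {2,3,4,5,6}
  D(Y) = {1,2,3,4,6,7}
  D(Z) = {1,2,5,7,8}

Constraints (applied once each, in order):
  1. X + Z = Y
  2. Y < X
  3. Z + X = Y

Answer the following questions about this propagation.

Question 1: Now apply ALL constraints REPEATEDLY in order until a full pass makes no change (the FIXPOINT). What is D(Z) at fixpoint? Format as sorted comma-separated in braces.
pass 0 (initial): D(Z)={1,2,5,7,8}
pass 1: X {2,3,4,5,6}->{}; Y {1,2,3,4,6,7}->{}; Z {1,2,5,7,8}->{}
pass 2: no change
Fixpoint after 2 passes: D(Z) = {}

Answer: {}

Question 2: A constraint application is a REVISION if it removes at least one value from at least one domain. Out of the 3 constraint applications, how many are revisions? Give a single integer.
Answer: 3

Derivation:
Constraint 1 (X + Z = Y) on D(X)={2,3,4,5,6} D(Z)={1,2,5,7,8} D(Y)={1,2,3,4,6,7}: Z {1,2,5,7,8}->{1,2,5}; Y {1,2,3,4,6,7}->{3,4,6,7} => REVISION
Constraint 2 (Y < X) on D(Y)={3,4,6,7} D(X)={2,3,4,5,6}: Y {3,4,6,7}->{3,4}; X {2,3,4,5,6}->{4,5,6} => REVISION
Constraint 3 (Z + X = Y) on D(Z)={1,2,5} D(X)={4,5,6} D(Y)={3,4}: Z {1,2,5}->{}; X {4,5,6}->{}; Y {3,4}->{} => REVISION
Total revisions = 3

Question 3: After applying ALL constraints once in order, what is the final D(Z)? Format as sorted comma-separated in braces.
Constraint 1 (X + Z = Y) on D(X)={2,3,4,5,6} D(Z)={1,2,5,7,8} D(Y)={1,2,3,4,6,7}: Z {1,2,5,7,8}->{1,2,5}; Y {1,2,3,4,6,7}->{3,4,6,7}
Constraint 2 (Y < X) on D(Y)={3,4,6,7} D(X)={2,3,4,5,6}: Y {3,4,6,7}->{3,4}; X {2,3,4,5,6}->{4,5,6}
Constraint 3 (Z + X = Y) on D(Z)={1,2,5} D(X)={4,5,6} D(Y)={3,4}: Z {1,2,5}->{}; X {4,5,6}->{}; Y {3,4}->{}
So after all 3 constraints: D(Z) = {}

Answer: {}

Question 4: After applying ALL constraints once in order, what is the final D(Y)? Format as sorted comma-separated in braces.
Answer: {}

Derivation:
Constraint 1 (X + Z = Y) on D(X)={2,3,4,5,6} D(Z)={1,2,5,7,8} D(Y)={1,2,3,4,6,7}: Z {1,2,5,7,8}->{1,2,5}; Y {1,2,3,4,6,7}->{3,4,6,7}
Constraint 2 (Y < X) on D(Y)={3,4,6,7} D(X)={2,3,4,5,6}: Y {3,4,6,7}->{3,4}; X {2,3,4,5,6}->{4,5,6}
Constraint 3 (Z + X = Y) on D(Z)={1,2,5} D(X)={4,5,6} D(Y)={3,4}: Z {1,2,5}->{}; X {4,5,6}->{}; Y {3,4}->{}
So after all 3 constraints: D(Y) = {}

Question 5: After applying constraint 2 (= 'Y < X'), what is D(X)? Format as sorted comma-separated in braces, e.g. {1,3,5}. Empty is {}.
Constraint 1 (X + Z = Y) on D(X)={2,3,4,5,6} D(Z)={1,2,5,7,8} D(Y)={1,2,3,4,6,7}: Z {1,2,5,7,8}->{1,2,5}; Y {1,2,3,4,6,7}->{3,4,6,7}
Constraint 2 (Y < X) on D(Y)={3,4,6,7} D(X)={2,3,4,5,6}: Y {3,4,6,7}->{3,4}; X {2,3,4,5,6}->{4,5,6}
So after constraint 2: D(X) = {4,5,6}

Answer: {4,5,6}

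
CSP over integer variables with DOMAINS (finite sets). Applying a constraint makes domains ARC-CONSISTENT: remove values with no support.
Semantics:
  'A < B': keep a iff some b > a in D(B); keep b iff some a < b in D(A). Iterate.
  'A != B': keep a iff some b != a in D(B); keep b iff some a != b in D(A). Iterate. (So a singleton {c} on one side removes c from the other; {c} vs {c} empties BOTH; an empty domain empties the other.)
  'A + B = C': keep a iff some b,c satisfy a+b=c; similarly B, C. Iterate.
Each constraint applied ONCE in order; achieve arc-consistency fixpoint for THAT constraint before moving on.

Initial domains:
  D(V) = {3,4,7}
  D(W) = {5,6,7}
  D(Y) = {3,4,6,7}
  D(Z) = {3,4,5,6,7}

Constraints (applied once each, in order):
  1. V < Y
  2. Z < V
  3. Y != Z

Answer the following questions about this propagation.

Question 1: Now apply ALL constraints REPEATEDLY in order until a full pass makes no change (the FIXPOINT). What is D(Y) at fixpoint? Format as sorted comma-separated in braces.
pass 0 (initial): D(Y)={3,4,6,7}
pass 1: V {3,4,7}->{4}; Y {3,4,6,7}->{4,6,7}; Z {3,4,5,6,7}->{3}
pass 2: Y {4,6,7}->{6,7}
pass 3: no change
Fixpoint after 3 passes: D(Y) = {6,7}

Answer: {6,7}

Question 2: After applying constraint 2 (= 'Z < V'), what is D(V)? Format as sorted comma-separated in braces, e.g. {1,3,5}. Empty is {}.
Constraint 1 (V < Y) on D(V)={3,4,7} D(Y)={3,4,6,7}: V {3,4,7}->{3,4}; Y {3,4,6,7}->{4,6,7}
Constraint 2 (Z < V) on D(Z)={3,4,5,6,7} D(V)={3,4}: Z {3,4,5,6,7}->{3}; V {3,4}->{4}
So after constraint 2: D(V) = {4}

Answer: {4}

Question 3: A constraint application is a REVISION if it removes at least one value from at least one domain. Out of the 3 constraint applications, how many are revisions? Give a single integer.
Answer: 2

Derivation:
Constraint 1 (V < Y) on D(V)={3,4,7} D(Y)={3,4,6,7}: V {3,4,7}->{3,4}; Y {3,4,6,7}->{4,6,7} => REVISION
Constraint 2 (Z < V) on D(Z)={3,4,5,6,7} D(V)={3,4}: Z {3,4,5,6,7}->{3}; V {3,4}->{4} => REVISION
Constraint 3 (Y != Z) on D(Y)={4,6,7} D(Z)={3}: no change => not a revision
Total revisions = 2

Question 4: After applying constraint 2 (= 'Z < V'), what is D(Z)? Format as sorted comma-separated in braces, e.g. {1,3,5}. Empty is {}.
Constraint 1 (V < Y) on D(V)={3,4,7} D(Y)={3,4,6,7}: V {3,4,7}->{3,4}; Y {3,4,6,7}->{4,6,7}
Constraint 2 (Z < V) on D(Z)={3,4,5,6,7} D(V)={3,4}: Z {3,4,5,6,7}->{3}; V {3,4}->{4}
So after constraint 2: D(Z) = {3}

Answer: {3}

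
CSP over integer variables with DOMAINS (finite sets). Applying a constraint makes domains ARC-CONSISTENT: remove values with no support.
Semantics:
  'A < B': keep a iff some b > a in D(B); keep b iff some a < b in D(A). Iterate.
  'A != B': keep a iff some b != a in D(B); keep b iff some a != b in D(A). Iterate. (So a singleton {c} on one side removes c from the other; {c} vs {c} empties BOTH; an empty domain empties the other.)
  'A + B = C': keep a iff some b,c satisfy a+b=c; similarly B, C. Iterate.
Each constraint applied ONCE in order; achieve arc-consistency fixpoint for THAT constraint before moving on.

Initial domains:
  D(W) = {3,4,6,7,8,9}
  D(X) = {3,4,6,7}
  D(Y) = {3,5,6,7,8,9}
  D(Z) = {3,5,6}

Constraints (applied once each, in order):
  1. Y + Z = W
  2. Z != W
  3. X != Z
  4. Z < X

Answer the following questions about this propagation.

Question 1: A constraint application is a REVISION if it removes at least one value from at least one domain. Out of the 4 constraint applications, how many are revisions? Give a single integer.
Answer: 2

Derivation:
Constraint 1 (Y + Z = W) on D(Y)={3,5,6,7,8,9} D(Z)={3,5,6} D(W)={3,4,6,7,8,9}: Y {3,5,6,7,8,9}->{3,5,6}; W {3,4,6,7,8,9}->{6,8,9} => REVISION
Constraint 2 (Z != W) on D(Z)={3,5,6} D(W)={6,8,9}: no change => not a revision
Constraint 3 (X != Z) on D(X)={3,4,6,7} D(Z)={3,5,6}: no change => not a revision
Constraint 4 (Z < X) on D(Z)={3,5,6} D(X)={3,4,6,7}: X {3,4,6,7}->{4,6,7} => REVISION
Total revisions = 2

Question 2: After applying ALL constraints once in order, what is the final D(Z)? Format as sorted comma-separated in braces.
Constraint 1 (Y + Z = W) on D(Y)={3,5,6,7,8,9} D(Z)={3,5,6} D(W)={3,4,6,7,8,9}: Y {3,5,6,7,8,9}->{3,5,6}; W {3,4,6,7,8,9}->{6,8,9}
Constraint 2 (Z != W) on D(Z)={3,5,6} D(W)={6,8,9}: no change
Constraint 3 (X != Z) on D(X)={3,4,6,7} D(Z)={3,5,6}: no change
Constraint 4 (Z < X) on D(Z)={3,5,6} D(X)={3,4,6,7}: X {3,4,6,7}->{4,6,7}
So after all 4 constraints: D(Z) = {3,5,6}

Answer: {3,5,6}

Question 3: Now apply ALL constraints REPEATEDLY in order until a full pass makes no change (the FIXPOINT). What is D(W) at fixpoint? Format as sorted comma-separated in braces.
Answer: {6,8,9}

Derivation:
pass 0 (initial): D(W)={3,4,6,7,8,9}
pass 1: W {3,4,6,7,8,9}->{6,8,9}; X {3,4,6,7}->{4,6,7}; Y {3,5,6,7,8,9}->{3,5,6}
pass 2: no change
Fixpoint after 2 passes: D(W) = {6,8,9}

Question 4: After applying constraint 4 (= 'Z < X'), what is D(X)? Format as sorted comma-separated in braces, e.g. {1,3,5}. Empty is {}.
Constraint 1 (Y + Z = W) on D(Y)={3,5,6,7,8,9} D(Z)={3,5,6} D(W)={3,4,6,7,8,9}: Y {3,5,6,7,8,9}->{3,5,6}; W {3,4,6,7,8,9}->{6,8,9}
Constraint 2 (Z != W) on D(Z)={3,5,6} D(W)={6,8,9}: no change
Constraint 3 (X != Z) on D(X)={3,4,6,7} D(Z)={3,5,6}: no change
Constraint 4 (Z < X) on D(Z)={3,5,6} D(X)={3,4,6,7}: X {3,4,6,7}->{4,6,7}
So after constraint 4: D(X) = {4,6,7}

Answer: {4,6,7}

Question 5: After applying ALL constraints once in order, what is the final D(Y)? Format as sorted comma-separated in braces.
Answer: {3,5,6}

Derivation:
Constraint 1 (Y + Z = W) on D(Y)={3,5,6,7,8,9} D(Z)={3,5,6} D(W)={3,4,6,7,8,9}: Y {3,5,6,7,8,9}->{3,5,6}; W {3,4,6,7,8,9}->{6,8,9}
Constraint 2 (Z != W) on D(Z)={3,5,6} D(W)={6,8,9}: no change
Constraint 3 (X != Z) on D(X)={3,4,6,7} D(Z)={3,5,6}: no change
Constraint 4 (Z < X) on D(Z)={3,5,6} D(X)={3,4,6,7}: X {3,4,6,7}->{4,6,7}
So after all 4 constraints: D(Y) = {3,5,6}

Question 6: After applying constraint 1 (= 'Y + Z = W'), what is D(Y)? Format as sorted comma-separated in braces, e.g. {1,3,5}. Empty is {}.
Answer: {3,5,6}

Derivation:
Constraint 1 (Y + Z = W) on D(Y)={3,5,6,7,8,9} D(Z)={3,5,6} D(W)={3,4,6,7,8,9}: Y {3,5,6,7,8,9}->{3,5,6}; W {3,4,6,7,8,9}->{6,8,9}
So after constraint 1: D(Y) = {3,5,6}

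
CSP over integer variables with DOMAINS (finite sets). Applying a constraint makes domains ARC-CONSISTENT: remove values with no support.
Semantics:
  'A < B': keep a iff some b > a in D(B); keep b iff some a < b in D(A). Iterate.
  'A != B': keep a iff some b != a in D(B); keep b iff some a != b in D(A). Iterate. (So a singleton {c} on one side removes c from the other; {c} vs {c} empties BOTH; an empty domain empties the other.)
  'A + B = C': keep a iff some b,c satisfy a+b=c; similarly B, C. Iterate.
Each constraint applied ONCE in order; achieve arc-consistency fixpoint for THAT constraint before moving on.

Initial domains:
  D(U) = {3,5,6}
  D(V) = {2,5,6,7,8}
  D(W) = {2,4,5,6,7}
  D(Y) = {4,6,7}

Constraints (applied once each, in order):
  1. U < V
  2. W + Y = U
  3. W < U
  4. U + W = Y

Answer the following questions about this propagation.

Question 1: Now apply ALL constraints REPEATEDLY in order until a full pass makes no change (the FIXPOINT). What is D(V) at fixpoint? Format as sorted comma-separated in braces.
Answer: {}

Derivation:
pass 0 (initial): D(V)={2,5,6,7,8}
pass 1: U {3,5,6}->{}; V {2,5,6,7,8}->{5,6,7,8}; W {2,4,5,6,7}->{}; Y {4,6,7}->{}
pass 2: V {5,6,7,8}->{}
pass 3: no change
Fixpoint after 3 passes: D(V) = {}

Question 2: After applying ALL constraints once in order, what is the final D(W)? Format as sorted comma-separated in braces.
Constraint 1 (U < V) on D(U)={3,5,6} D(V)={2,5,6,7,8}: V {2,5,6,7,8}->{5,6,7,8}
Constraint 2 (W + Y = U) on D(W)={2,4,5,6,7} D(Y)={4,6,7} D(U)={3,5,6}: W {2,4,5,6,7}->{2}; Y {4,6,7}->{4}; U {3,5,6}->{6}
Constraint 3 (W < U) on D(W)={2} D(U)={6}: no change
Constraint 4 (U + W = Y) on D(U)={6} D(W)={2} D(Y)={4}: U {6}->{}; W {2}->{}; Y {4}->{}
So after all 4 constraints: D(W) = {}

Answer: {}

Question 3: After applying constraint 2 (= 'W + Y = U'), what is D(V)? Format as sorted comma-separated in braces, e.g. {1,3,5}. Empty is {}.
Constraint 1 (U < V) on D(U)={3,5,6} D(V)={2,5,6,7,8}: V {2,5,6,7,8}->{5,6,7,8}
Constraint 2 (W + Y = U) on D(W)={2,4,5,6,7} D(Y)={4,6,7} D(U)={3,5,6}: W {2,4,5,6,7}->{2}; Y {4,6,7}->{4}; U {3,5,6}->{6}
So after constraint 2: D(V) = {5,6,7,8}

Answer: {5,6,7,8}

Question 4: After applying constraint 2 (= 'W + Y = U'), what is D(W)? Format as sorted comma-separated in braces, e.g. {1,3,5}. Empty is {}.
Answer: {2}

Derivation:
Constraint 1 (U < V) on D(U)={3,5,6} D(V)={2,5,6,7,8}: V {2,5,6,7,8}->{5,6,7,8}
Constraint 2 (W + Y = U) on D(W)={2,4,5,6,7} D(Y)={4,6,7} D(U)={3,5,6}: W {2,4,5,6,7}->{2}; Y {4,6,7}->{4}; U {3,5,6}->{6}
So after constraint 2: D(W) = {2}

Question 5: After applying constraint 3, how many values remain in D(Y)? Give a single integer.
Answer: 1

Derivation:
Constraint 1 (U < V) on D(U)={3,5,6} D(V)={2,5,6,7,8}: V {2,5,6,7,8}->{5,6,7,8}
Constraint 2 (W + Y = U) on D(W)={2,4,5,6,7} D(Y)={4,6,7} D(U)={3,5,6}: W {2,4,5,6,7}->{2}; Y {4,6,7}->{4}; U {3,5,6}->{6}
Constraint 3 (W < U) on D(W)={2} D(U)={6}: no change
So after constraint 3: D(Y)={4}, size = 1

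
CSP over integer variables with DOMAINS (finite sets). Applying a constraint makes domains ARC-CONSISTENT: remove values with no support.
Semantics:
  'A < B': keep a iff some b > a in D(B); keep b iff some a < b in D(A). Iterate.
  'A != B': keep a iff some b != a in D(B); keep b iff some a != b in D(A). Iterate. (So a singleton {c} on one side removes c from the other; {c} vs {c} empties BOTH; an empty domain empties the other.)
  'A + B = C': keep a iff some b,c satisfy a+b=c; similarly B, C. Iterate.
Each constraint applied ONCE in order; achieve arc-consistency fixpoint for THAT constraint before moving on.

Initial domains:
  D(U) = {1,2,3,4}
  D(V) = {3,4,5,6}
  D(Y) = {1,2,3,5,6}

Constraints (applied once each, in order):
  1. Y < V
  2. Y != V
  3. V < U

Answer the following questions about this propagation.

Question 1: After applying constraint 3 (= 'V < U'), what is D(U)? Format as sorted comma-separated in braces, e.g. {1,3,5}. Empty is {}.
Answer: {4}

Derivation:
Constraint 1 (Y < V) on D(Y)={1,2,3,5,6} D(V)={3,4,5,6}: Y {1,2,3,5,6}->{1,2,3,5}
Constraint 2 (Y != V) on D(Y)={1,2,3,5} D(V)={3,4,5,6}: no change
Constraint 3 (V < U) on D(V)={3,4,5,6} D(U)={1,2,3,4}: V {3,4,5,6}->{3}; U {1,2,3,4}->{4}
So after constraint 3: D(U) = {4}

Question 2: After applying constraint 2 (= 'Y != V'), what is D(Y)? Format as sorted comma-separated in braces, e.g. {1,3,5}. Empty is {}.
Constraint 1 (Y < V) on D(Y)={1,2,3,5,6} D(V)={3,4,5,6}: Y {1,2,3,5,6}->{1,2,3,5}
Constraint 2 (Y != V) on D(Y)={1,2,3,5} D(V)={3,4,5,6}: no change
So after constraint 2: D(Y) = {1,2,3,5}

Answer: {1,2,3,5}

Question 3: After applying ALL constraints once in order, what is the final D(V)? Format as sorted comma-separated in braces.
Answer: {3}

Derivation:
Constraint 1 (Y < V) on D(Y)={1,2,3,5,6} D(V)={3,4,5,6}: Y {1,2,3,5,6}->{1,2,3,5}
Constraint 2 (Y != V) on D(Y)={1,2,3,5} D(V)={3,4,5,6}: no change
Constraint 3 (V < U) on D(V)={3,4,5,6} D(U)={1,2,3,4}: V {3,4,5,6}->{3}; U {1,2,3,4}->{4}
So after all 3 constraints: D(V) = {3}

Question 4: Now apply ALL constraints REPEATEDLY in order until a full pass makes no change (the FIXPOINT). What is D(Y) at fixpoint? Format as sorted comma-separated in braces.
Answer: {1,2}

Derivation:
pass 0 (initial): D(Y)={1,2,3,5,6}
pass 1: U {1,2,3,4}->{4}; V {3,4,5,6}->{3}; Y {1,2,3,5,6}->{1,2,3,5}
pass 2: Y {1,2,3,5}->{1,2}
pass 3: no change
Fixpoint after 3 passes: D(Y) = {1,2}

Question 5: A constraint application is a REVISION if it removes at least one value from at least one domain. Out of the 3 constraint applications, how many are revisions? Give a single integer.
Answer: 2

Derivation:
Constraint 1 (Y < V) on D(Y)={1,2,3,5,6} D(V)={3,4,5,6}: Y {1,2,3,5,6}->{1,2,3,5} => REVISION
Constraint 2 (Y != V) on D(Y)={1,2,3,5} D(V)={3,4,5,6}: no change => not a revision
Constraint 3 (V < U) on D(V)={3,4,5,6} D(U)={1,2,3,4}: V {3,4,5,6}->{3}; U {1,2,3,4}->{4} => REVISION
Total revisions = 2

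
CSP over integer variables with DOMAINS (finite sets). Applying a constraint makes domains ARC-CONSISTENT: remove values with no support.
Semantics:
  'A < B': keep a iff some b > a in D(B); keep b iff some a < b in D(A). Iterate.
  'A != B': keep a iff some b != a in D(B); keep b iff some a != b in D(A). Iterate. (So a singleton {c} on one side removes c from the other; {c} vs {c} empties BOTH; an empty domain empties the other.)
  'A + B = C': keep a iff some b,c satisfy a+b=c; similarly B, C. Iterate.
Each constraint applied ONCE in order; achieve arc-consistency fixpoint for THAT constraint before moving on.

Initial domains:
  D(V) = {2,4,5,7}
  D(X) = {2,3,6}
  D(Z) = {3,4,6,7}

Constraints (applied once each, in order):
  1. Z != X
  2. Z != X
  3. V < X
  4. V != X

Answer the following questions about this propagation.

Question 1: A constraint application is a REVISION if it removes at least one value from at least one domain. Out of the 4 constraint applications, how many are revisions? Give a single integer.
Answer: 1

Derivation:
Constraint 1 (Z != X) on D(Z)={3,4,6,7} D(X)={2,3,6}: no change => not a revision
Constraint 2 (Z != X) on D(Z)={3,4,6,7} D(X)={2,3,6}: no change => not a revision
Constraint 3 (V < X) on D(V)={2,4,5,7} D(X)={2,3,6}: V {2,4,5,7}->{2,4,5}; X {2,3,6}->{3,6} => REVISION
Constraint 4 (V != X) on D(V)={2,4,5} D(X)={3,6}: no change => not a revision
Total revisions = 1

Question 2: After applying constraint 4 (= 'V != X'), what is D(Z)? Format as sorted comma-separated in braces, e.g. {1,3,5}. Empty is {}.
Answer: {3,4,6,7}

Derivation:
Constraint 1 (Z != X) on D(Z)={3,4,6,7} D(X)={2,3,6}: no change
Constraint 2 (Z != X) on D(Z)={3,4,6,7} D(X)={2,3,6}: no change
Constraint 3 (V < X) on D(V)={2,4,5,7} D(X)={2,3,6}: V {2,4,5,7}->{2,4,5}; X {2,3,6}->{3,6}
Constraint 4 (V != X) on D(V)={2,4,5} D(X)={3,6}: no change
So after constraint 4: D(Z) = {3,4,6,7}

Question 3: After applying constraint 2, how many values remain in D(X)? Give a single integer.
Answer: 3

Derivation:
Constraint 1 (Z != X) on D(Z)={3,4,6,7} D(X)={2,3,6}: no change
Constraint 2 (Z != X) on D(Z)={3,4,6,7} D(X)={2,3,6}: no change
So after constraint 2: D(X)={2,3,6}, size = 3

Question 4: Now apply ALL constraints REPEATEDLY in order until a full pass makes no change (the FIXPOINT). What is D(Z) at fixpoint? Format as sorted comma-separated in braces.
pass 0 (initial): D(Z)={3,4,6,7}
pass 1: V {2,4,5,7}->{2,4,5}; X {2,3,6}->{3,6}
pass 2: no change
Fixpoint after 2 passes: D(Z) = {3,4,6,7}

Answer: {3,4,6,7}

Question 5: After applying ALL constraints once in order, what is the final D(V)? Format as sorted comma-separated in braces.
Constraint 1 (Z != X) on D(Z)={3,4,6,7} D(X)={2,3,6}: no change
Constraint 2 (Z != X) on D(Z)={3,4,6,7} D(X)={2,3,6}: no change
Constraint 3 (V < X) on D(V)={2,4,5,7} D(X)={2,3,6}: V {2,4,5,7}->{2,4,5}; X {2,3,6}->{3,6}
Constraint 4 (V != X) on D(V)={2,4,5} D(X)={3,6}: no change
So after all 4 constraints: D(V) = {2,4,5}

Answer: {2,4,5}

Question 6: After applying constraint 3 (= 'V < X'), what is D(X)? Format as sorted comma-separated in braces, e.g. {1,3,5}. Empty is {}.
Constraint 1 (Z != X) on D(Z)={3,4,6,7} D(X)={2,3,6}: no change
Constraint 2 (Z != X) on D(Z)={3,4,6,7} D(X)={2,3,6}: no change
Constraint 3 (V < X) on D(V)={2,4,5,7} D(X)={2,3,6}: V {2,4,5,7}->{2,4,5}; X {2,3,6}->{3,6}
So after constraint 3: D(X) = {3,6}

Answer: {3,6}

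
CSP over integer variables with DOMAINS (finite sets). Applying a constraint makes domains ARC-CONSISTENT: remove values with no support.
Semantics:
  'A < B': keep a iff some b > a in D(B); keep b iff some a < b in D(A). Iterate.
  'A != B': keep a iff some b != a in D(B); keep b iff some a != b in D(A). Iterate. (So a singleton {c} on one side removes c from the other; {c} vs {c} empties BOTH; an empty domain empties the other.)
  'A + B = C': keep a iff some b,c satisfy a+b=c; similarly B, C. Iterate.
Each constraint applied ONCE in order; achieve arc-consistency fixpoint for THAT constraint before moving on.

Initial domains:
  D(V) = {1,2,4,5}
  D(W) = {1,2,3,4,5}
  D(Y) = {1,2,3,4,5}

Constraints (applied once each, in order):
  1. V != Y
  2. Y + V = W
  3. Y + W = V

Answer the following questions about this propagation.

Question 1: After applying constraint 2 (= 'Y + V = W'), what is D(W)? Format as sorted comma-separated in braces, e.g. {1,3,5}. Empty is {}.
Answer: {2,3,4,5}

Derivation:
Constraint 1 (V != Y) on D(V)={1,2,4,5} D(Y)={1,2,3,4,5}: no change
Constraint 2 (Y + V = W) on D(Y)={1,2,3,4,5} D(V)={1,2,4,5} D(W)={1,2,3,4,5}: Y {1,2,3,4,5}->{1,2,3,4}; V {1,2,4,5}->{1,2,4}; W {1,2,3,4,5}->{2,3,4,5}
So after constraint 2: D(W) = {2,3,4,5}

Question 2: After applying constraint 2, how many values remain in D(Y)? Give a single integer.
Constraint 1 (V != Y) on D(V)={1,2,4,5} D(Y)={1,2,3,4,5}: no change
Constraint 2 (Y + V = W) on D(Y)={1,2,3,4,5} D(V)={1,2,4,5} D(W)={1,2,3,4,5}: Y {1,2,3,4,5}->{1,2,3,4}; V {1,2,4,5}->{1,2,4}; W {1,2,3,4,5}->{2,3,4,5}
So after constraint 2: D(Y)={1,2,3,4}, size = 4

Answer: 4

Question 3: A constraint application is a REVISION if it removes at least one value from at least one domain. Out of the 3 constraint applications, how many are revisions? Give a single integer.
Answer: 2

Derivation:
Constraint 1 (V != Y) on D(V)={1,2,4,5} D(Y)={1,2,3,4,5}: no change => not a revision
Constraint 2 (Y + V = W) on D(Y)={1,2,3,4,5} D(V)={1,2,4,5} D(W)={1,2,3,4,5}: Y {1,2,3,4,5}->{1,2,3,4}; V {1,2,4,5}->{1,2,4}; W {1,2,3,4,5}->{2,3,4,5} => REVISION
Constraint 3 (Y + W = V) on D(Y)={1,2,3,4} D(W)={2,3,4,5} D(V)={1,2,4}: Y {1,2,3,4}->{1,2}; W {2,3,4,5}->{2,3}; V {1,2,4}->{4} => REVISION
Total revisions = 2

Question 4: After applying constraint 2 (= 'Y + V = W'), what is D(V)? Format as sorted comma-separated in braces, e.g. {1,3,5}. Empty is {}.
Answer: {1,2,4}

Derivation:
Constraint 1 (V != Y) on D(V)={1,2,4,5} D(Y)={1,2,3,4,5}: no change
Constraint 2 (Y + V = W) on D(Y)={1,2,3,4,5} D(V)={1,2,4,5} D(W)={1,2,3,4,5}: Y {1,2,3,4,5}->{1,2,3,4}; V {1,2,4,5}->{1,2,4}; W {1,2,3,4,5}->{2,3,4,5}
So after constraint 2: D(V) = {1,2,4}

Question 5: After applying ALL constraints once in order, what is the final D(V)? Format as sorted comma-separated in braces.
Answer: {4}

Derivation:
Constraint 1 (V != Y) on D(V)={1,2,4,5} D(Y)={1,2,3,4,5}: no change
Constraint 2 (Y + V = W) on D(Y)={1,2,3,4,5} D(V)={1,2,4,5} D(W)={1,2,3,4,5}: Y {1,2,3,4,5}->{1,2,3,4}; V {1,2,4,5}->{1,2,4}; W {1,2,3,4,5}->{2,3,4,5}
Constraint 3 (Y + W = V) on D(Y)={1,2,3,4} D(W)={2,3,4,5} D(V)={1,2,4}: Y {1,2,3,4}->{1,2}; W {2,3,4,5}->{2,3}; V {1,2,4}->{4}
So after all 3 constraints: D(V) = {4}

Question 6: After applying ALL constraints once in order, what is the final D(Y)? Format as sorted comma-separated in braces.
Answer: {1,2}

Derivation:
Constraint 1 (V != Y) on D(V)={1,2,4,5} D(Y)={1,2,3,4,5}: no change
Constraint 2 (Y + V = W) on D(Y)={1,2,3,4,5} D(V)={1,2,4,5} D(W)={1,2,3,4,5}: Y {1,2,3,4,5}->{1,2,3,4}; V {1,2,4,5}->{1,2,4}; W {1,2,3,4,5}->{2,3,4,5}
Constraint 3 (Y + W = V) on D(Y)={1,2,3,4} D(W)={2,3,4,5} D(V)={1,2,4}: Y {1,2,3,4}->{1,2}; W {2,3,4,5}->{2,3}; V {1,2,4}->{4}
So after all 3 constraints: D(Y) = {1,2}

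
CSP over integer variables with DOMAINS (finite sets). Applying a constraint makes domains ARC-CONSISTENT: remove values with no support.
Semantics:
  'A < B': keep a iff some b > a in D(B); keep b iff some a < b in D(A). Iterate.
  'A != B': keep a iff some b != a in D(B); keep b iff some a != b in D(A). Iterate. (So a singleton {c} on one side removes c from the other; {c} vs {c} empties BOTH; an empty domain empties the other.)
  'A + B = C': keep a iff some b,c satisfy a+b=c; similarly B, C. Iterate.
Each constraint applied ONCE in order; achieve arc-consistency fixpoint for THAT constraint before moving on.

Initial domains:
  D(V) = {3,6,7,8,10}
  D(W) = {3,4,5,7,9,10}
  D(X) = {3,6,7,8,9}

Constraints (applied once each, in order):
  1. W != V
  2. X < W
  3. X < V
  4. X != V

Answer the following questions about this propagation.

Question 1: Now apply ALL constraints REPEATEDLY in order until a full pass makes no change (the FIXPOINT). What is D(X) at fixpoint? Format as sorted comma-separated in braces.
pass 0 (initial): D(X)={3,6,7,8,9}
pass 1: V {3,6,7,8,10}->{6,7,8,10}; W {3,4,5,7,9,10}->{4,5,7,9,10}
pass 2: no change
Fixpoint after 2 passes: D(X) = {3,6,7,8,9}

Answer: {3,6,7,8,9}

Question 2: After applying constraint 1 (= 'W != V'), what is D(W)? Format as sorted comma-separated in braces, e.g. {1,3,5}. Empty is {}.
Answer: {3,4,5,7,9,10}

Derivation:
Constraint 1 (W != V) on D(W)={3,4,5,7,9,10} D(V)={3,6,7,8,10}: no change
So after constraint 1: D(W) = {3,4,5,7,9,10}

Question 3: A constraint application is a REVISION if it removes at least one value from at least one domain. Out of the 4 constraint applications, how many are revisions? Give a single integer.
Answer: 2

Derivation:
Constraint 1 (W != V) on D(W)={3,4,5,7,9,10} D(V)={3,6,7,8,10}: no change => not a revision
Constraint 2 (X < W) on D(X)={3,6,7,8,9} D(W)={3,4,5,7,9,10}: W {3,4,5,7,9,10}->{4,5,7,9,10} => REVISION
Constraint 3 (X < V) on D(X)={3,6,7,8,9} D(V)={3,6,7,8,10}: V {3,6,7,8,10}->{6,7,8,10} => REVISION
Constraint 4 (X != V) on D(X)={3,6,7,8,9} D(V)={6,7,8,10}: no change => not a revision
Total revisions = 2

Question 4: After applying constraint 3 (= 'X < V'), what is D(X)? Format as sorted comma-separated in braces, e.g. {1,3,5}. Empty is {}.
Constraint 1 (W != V) on D(W)={3,4,5,7,9,10} D(V)={3,6,7,8,10}: no change
Constraint 2 (X < W) on D(X)={3,6,7,8,9} D(W)={3,4,5,7,9,10}: W {3,4,5,7,9,10}->{4,5,7,9,10}
Constraint 3 (X < V) on D(X)={3,6,7,8,9} D(V)={3,6,7,8,10}: V {3,6,7,8,10}->{6,7,8,10}
So after constraint 3: D(X) = {3,6,7,8,9}

Answer: {3,6,7,8,9}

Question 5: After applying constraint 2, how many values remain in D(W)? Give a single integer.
Constraint 1 (W != V) on D(W)={3,4,5,7,9,10} D(V)={3,6,7,8,10}: no change
Constraint 2 (X < W) on D(X)={3,6,7,8,9} D(W)={3,4,5,7,9,10}: W {3,4,5,7,9,10}->{4,5,7,9,10}
So after constraint 2: D(W)={4,5,7,9,10}, size = 5

Answer: 5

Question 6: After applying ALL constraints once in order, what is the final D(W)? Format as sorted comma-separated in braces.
Constraint 1 (W != V) on D(W)={3,4,5,7,9,10} D(V)={3,6,7,8,10}: no change
Constraint 2 (X < W) on D(X)={3,6,7,8,9} D(W)={3,4,5,7,9,10}: W {3,4,5,7,9,10}->{4,5,7,9,10}
Constraint 3 (X < V) on D(X)={3,6,7,8,9} D(V)={3,6,7,8,10}: V {3,6,7,8,10}->{6,7,8,10}
Constraint 4 (X != V) on D(X)={3,6,7,8,9} D(V)={6,7,8,10}: no change
So after all 4 constraints: D(W) = {4,5,7,9,10}

Answer: {4,5,7,9,10}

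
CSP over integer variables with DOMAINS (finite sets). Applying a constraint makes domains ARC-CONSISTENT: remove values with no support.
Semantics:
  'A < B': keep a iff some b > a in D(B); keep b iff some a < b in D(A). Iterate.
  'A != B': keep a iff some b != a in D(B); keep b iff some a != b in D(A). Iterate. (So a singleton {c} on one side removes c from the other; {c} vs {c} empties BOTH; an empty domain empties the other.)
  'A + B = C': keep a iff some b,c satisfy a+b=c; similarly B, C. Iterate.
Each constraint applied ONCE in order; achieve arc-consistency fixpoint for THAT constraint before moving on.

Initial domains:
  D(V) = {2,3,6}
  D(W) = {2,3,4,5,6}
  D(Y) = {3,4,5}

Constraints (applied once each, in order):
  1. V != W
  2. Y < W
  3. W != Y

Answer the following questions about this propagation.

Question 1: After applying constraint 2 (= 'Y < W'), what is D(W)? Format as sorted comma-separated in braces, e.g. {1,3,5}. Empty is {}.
Constraint 1 (V != W) on D(V)={2,3,6} D(W)={2,3,4,5,6}: no change
Constraint 2 (Y < W) on D(Y)={3,4,5} D(W)={2,3,4,5,6}: W {2,3,4,5,6}->{4,5,6}
So after constraint 2: D(W) = {4,5,6}

Answer: {4,5,6}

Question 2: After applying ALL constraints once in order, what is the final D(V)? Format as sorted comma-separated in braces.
Constraint 1 (V != W) on D(V)={2,3,6} D(W)={2,3,4,5,6}: no change
Constraint 2 (Y < W) on D(Y)={3,4,5} D(W)={2,3,4,5,6}: W {2,3,4,5,6}->{4,5,6}
Constraint 3 (W != Y) on D(W)={4,5,6} D(Y)={3,4,5}: no change
So after all 3 constraints: D(V) = {2,3,6}

Answer: {2,3,6}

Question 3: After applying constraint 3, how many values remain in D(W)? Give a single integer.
Answer: 3

Derivation:
Constraint 1 (V != W) on D(V)={2,3,6} D(W)={2,3,4,5,6}: no change
Constraint 2 (Y < W) on D(Y)={3,4,5} D(W)={2,3,4,5,6}: W {2,3,4,5,6}->{4,5,6}
Constraint 3 (W != Y) on D(W)={4,5,6} D(Y)={3,4,5}: no change
So after constraint 3: D(W)={4,5,6}, size = 3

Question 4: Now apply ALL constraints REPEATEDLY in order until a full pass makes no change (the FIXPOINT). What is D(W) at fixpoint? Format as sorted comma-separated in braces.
pass 0 (initial): D(W)={2,3,4,5,6}
pass 1: W {2,3,4,5,6}->{4,5,6}
pass 2: no change
Fixpoint after 2 passes: D(W) = {4,5,6}

Answer: {4,5,6}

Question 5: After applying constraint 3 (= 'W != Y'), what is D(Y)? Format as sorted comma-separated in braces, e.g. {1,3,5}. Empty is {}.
Answer: {3,4,5}

Derivation:
Constraint 1 (V != W) on D(V)={2,3,6} D(W)={2,3,4,5,6}: no change
Constraint 2 (Y < W) on D(Y)={3,4,5} D(W)={2,3,4,5,6}: W {2,3,4,5,6}->{4,5,6}
Constraint 3 (W != Y) on D(W)={4,5,6} D(Y)={3,4,5}: no change
So after constraint 3: D(Y) = {3,4,5}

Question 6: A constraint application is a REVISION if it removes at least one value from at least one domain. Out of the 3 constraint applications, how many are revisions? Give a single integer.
Constraint 1 (V != W) on D(V)={2,3,6} D(W)={2,3,4,5,6}: no change => not a revision
Constraint 2 (Y < W) on D(Y)={3,4,5} D(W)={2,3,4,5,6}: W {2,3,4,5,6}->{4,5,6} => REVISION
Constraint 3 (W != Y) on D(W)={4,5,6} D(Y)={3,4,5}: no change => not a revision
Total revisions = 1

Answer: 1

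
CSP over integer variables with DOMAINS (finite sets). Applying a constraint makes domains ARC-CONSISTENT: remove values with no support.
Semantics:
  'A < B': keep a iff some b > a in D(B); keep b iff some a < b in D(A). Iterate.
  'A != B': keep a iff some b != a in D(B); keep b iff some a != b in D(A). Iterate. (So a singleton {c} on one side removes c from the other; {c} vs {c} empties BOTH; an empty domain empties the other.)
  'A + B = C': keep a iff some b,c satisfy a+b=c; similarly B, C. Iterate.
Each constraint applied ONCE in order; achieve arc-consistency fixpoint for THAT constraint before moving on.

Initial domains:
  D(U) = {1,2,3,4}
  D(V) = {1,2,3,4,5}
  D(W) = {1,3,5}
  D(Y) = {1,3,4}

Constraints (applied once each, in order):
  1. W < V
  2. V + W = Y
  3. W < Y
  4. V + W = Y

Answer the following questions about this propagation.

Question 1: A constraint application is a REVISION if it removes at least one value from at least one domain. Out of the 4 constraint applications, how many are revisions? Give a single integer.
Answer: 2

Derivation:
Constraint 1 (W < V) on D(W)={1,3,5} D(V)={1,2,3,4,5}: W {1,3,5}->{1,3}; V {1,2,3,4,5}->{2,3,4,5} => REVISION
Constraint 2 (V + W = Y) on D(V)={2,3,4,5} D(W)={1,3} D(Y)={1,3,4}: V {2,3,4,5}->{2,3}; W {1,3}->{1}; Y {1,3,4}->{3,4} => REVISION
Constraint 3 (W < Y) on D(W)={1} D(Y)={3,4}: no change => not a revision
Constraint 4 (V + W = Y) on D(V)={2,3} D(W)={1} D(Y)={3,4}: no change => not a revision
Total revisions = 2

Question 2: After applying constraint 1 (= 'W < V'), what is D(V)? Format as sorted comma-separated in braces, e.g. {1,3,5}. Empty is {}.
Constraint 1 (W < V) on D(W)={1,3,5} D(V)={1,2,3,4,5}: W {1,3,5}->{1,3}; V {1,2,3,4,5}->{2,3,4,5}
So after constraint 1: D(V) = {2,3,4,5}

Answer: {2,3,4,5}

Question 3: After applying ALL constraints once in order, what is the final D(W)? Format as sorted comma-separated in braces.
Answer: {1}

Derivation:
Constraint 1 (W < V) on D(W)={1,3,5} D(V)={1,2,3,4,5}: W {1,3,5}->{1,3}; V {1,2,3,4,5}->{2,3,4,5}
Constraint 2 (V + W = Y) on D(V)={2,3,4,5} D(W)={1,3} D(Y)={1,3,4}: V {2,3,4,5}->{2,3}; W {1,3}->{1}; Y {1,3,4}->{3,4}
Constraint 3 (W < Y) on D(W)={1} D(Y)={3,4}: no change
Constraint 4 (V + W = Y) on D(V)={2,3} D(W)={1} D(Y)={3,4}: no change
So after all 4 constraints: D(W) = {1}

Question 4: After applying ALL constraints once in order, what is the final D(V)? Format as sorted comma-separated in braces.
Constraint 1 (W < V) on D(W)={1,3,5} D(V)={1,2,3,4,5}: W {1,3,5}->{1,3}; V {1,2,3,4,5}->{2,3,4,5}
Constraint 2 (V + W = Y) on D(V)={2,3,4,5} D(W)={1,3} D(Y)={1,3,4}: V {2,3,4,5}->{2,3}; W {1,3}->{1}; Y {1,3,4}->{3,4}
Constraint 3 (W < Y) on D(W)={1} D(Y)={3,4}: no change
Constraint 4 (V + W = Y) on D(V)={2,3} D(W)={1} D(Y)={3,4}: no change
So after all 4 constraints: D(V) = {2,3}

Answer: {2,3}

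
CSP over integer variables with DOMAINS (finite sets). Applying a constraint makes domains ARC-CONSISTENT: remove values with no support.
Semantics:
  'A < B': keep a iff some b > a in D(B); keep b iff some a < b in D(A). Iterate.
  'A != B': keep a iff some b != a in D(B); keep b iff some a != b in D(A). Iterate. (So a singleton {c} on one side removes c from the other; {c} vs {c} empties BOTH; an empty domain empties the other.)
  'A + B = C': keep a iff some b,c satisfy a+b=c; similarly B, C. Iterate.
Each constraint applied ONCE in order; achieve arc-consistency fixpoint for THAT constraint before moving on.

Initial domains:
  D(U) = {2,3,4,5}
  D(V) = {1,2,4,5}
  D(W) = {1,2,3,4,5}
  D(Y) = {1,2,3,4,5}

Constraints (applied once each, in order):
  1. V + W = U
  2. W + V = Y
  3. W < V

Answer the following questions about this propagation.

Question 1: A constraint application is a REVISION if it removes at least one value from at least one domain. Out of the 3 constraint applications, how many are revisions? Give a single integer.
Constraint 1 (V + W = U) on D(V)={1,2,4,5} D(W)={1,2,3,4,5} D(U)={2,3,4,5}: V {1,2,4,5}->{1,2,4}; W {1,2,3,4,5}->{1,2,3,4} => REVISION
Constraint 2 (W + V = Y) on D(W)={1,2,3,4} D(V)={1,2,4} D(Y)={1,2,3,4,5}: Y {1,2,3,4,5}->{2,3,4,5} => REVISION
Constraint 3 (W < V) on D(W)={1,2,3,4} D(V)={1,2,4}: W {1,2,3,4}->{1,2,3}; V {1,2,4}->{2,4} => REVISION
Total revisions = 3

Answer: 3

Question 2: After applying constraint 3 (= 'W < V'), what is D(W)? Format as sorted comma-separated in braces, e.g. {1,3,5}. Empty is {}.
Constraint 1 (V + W = U) on D(V)={1,2,4,5} D(W)={1,2,3,4,5} D(U)={2,3,4,5}: V {1,2,4,5}->{1,2,4}; W {1,2,3,4,5}->{1,2,3,4}
Constraint 2 (W + V = Y) on D(W)={1,2,3,4} D(V)={1,2,4} D(Y)={1,2,3,4,5}: Y {1,2,3,4,5}->{2,3,4,5}
Constraint 3 (W < V) on D(W)={1,2,3,4} D(V)={1,2,4}: W {1,2,3,4}->{1,2,3}; V {1,2,4}->{2,4}
So after constraint 3: D(W) = {1,2,3}

Answer: {1,2,3}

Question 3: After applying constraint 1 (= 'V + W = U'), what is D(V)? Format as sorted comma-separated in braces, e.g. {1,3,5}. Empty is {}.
Answer: {1,2,4}

Derivation:
Constraint 1 (V + W = U) on D(V)={1,2,4,5} D(W)={1,2,3,4,5} D(U)={2,3,4,5}: V {1,2,4,5}->{1,2,4}; W {1,2,3,4,5}->{1,2,3,4}
So after constraint 1: D(V) = {1,2,4}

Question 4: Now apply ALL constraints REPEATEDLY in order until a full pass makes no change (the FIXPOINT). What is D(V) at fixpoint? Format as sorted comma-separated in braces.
pass 0 (initial): D(V)={1,2,4,5}
pass 1: V {1,2,4,5}->{2,4}; W {1,2,3,4,5}->{1,2,3}; Y {1,2,3,4,5}->{2,3,4,5}
pass 2: U {2,3,4,5}->{3,4,5}; Y {2,3,4,5}->{3,4,5}
pass 3: no change
Fixpoint after 3 passes: D(V) = {2,4}

Answer: {2,4}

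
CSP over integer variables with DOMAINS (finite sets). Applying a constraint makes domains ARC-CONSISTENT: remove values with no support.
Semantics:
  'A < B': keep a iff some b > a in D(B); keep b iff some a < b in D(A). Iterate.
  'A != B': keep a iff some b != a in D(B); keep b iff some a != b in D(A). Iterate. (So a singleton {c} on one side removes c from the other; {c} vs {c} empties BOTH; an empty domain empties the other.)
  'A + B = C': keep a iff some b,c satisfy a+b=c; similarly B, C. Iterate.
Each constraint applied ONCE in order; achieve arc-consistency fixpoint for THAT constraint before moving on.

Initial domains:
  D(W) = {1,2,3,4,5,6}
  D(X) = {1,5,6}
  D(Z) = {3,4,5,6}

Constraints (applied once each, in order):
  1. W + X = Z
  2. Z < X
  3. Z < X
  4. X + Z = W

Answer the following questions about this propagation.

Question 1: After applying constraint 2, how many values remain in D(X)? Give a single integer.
Constraint 1 (W + X = Z) on D(W)={1,2,3,4,5,6} D(X)={1,5,6} D(Z)={3,4,5,6}: W {1,2,3,4,5,6}->{1,2,3,4,5}; X {1,5,6}->{1,5}
Constraint 2 (Z < X) on D(Z)={3,4,5,6} D(X)={1,5}: Z {3,4,5,6}->{3,4}; X {1,5}->{5}
So after constraint 2: D(X)={5}, size = 1

Answer: 1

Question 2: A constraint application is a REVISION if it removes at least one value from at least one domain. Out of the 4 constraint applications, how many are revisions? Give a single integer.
Answer: 3

Derivation:
Constraint 1 (W + X = Z) on D(W)={1,2,3,4,5,6} D(X)={1,5,6} D(Z)={3,4,5,6}: W {1,2,3,4,5,6}->{1,2,3,4,5}; X {1,5,6}->{1,5} => REVISION
Constraint 2 (Z < X) on D(Z)={3,4,5,6} D(X)={1,5}: Z {3,4,5,6}->{3,4}; X {1,5}->{5} => REVISION
Constraint 3 (Z < X) on D(Z)={3,4} D(X)={5}: no change => not a revision
Constraint 4 (X + Z = W) on D(X)={5} D(Z)={3,4} D(W)={1,2,3,4,5}: X {5}->{}; Z {3,4}->{}; W {1,2,3,4,5}->{} => REVISION
Total revisions = 3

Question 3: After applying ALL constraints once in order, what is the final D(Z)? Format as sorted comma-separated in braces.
Constraint 1 (W + X = Z) on D(W)={1,2,3,4,5,6} D(X)={1,5,6} D(Z)={3,4,5,6}: W {1,2,3,4,5,6}->{1,2,3,4,5}; X {1,5,6}->{1,5}
Constraint 2 (Z < X) on D(Z)={3,4,5,6} D(X)={1,5}: Z {3,4,5,6}->{3,4}; X {1,5}->{5}
Constraint 3 (Z < X) on D(Z)={3,4} D(X)={5}: no change
Constraint 4 (X + Z = W) on D(X)={5} D(Z)={3,4} D(W)={1,2,3,4,5}: X {5}->{}; Z {3,4}->{}; W {1,2,3,4,5}->{}
So after all 4 constraints: D(Z) = {}

Answer: {}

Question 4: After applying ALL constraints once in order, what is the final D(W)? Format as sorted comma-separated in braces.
Answer: {}

Derivation:
Constraint 1 (W + X = Z) on D(W)={1,2,3,4,5,6} D(X)={1,5,6} D(Z)={3,4,5,6}: W {1,2,3,4,5,6}->{1,2,3,4,5}; X {1,5,6}->{1,5}
Constraint 2 (Z < X) on D(Z)={3,4,5,6} D(X)={1,5}: Z {3,4,5,6}->{3,4}; X {1,5}->{5}
Constraint 3 (Z < X) on D(Z)={3,4} D(X)={5}: no change
Constraint 4 (X + Z = W) on D(X)={5} D(Z)={3,4} D(W)={1,2,3,4,5}: X {5}->{}; Z {3,4}->{}; W {1,2,3,4,5}->{}
So after all 4 constraints: D(W) = {}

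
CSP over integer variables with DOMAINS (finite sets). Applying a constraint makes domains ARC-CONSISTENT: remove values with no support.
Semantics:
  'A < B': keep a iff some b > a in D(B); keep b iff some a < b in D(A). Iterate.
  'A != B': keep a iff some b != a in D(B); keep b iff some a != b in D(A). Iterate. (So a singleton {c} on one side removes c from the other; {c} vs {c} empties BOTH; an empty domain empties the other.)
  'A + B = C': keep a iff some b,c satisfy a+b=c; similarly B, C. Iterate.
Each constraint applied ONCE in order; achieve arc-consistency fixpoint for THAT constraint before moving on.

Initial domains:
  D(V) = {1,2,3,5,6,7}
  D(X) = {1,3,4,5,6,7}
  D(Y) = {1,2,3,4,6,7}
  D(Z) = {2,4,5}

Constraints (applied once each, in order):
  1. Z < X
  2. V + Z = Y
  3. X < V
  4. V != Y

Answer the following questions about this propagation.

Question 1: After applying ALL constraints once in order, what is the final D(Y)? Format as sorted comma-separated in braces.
Constraint 1 (Z < X) on D(Z)={2,4,5} D(X)={1,3,4,5,6,7}: X {1,3,4,5,6,7}->{3,4,5,6,7}
Constraint 2 (V + Z = Y) on D(V)={1,2,3,5,6,7} D(Z)={2,4,5} D(Y)={1,2,3,4,6,7}: V {1,2,3,5,6,7}->{1,2,3,5}; Y {1,2,3,4,6,7}->{3,4,6,7}
Constraint 3 (X < V) on D(X)={3,4,5,6,7} D(V)={1,2,3,5}: X {3,4,5,6,7}->{3,4}; V {1,2,3,5}->{5}
Constraint 4 (V != Y) on D(V)={5} D(Y)={3,4,6,7}: no change
So after all 4 constraints: D(Y) = {3,4,6,7}

Answer: {3,4,6,7}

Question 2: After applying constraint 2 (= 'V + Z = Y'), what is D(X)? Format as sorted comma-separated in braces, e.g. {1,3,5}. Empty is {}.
Answer: {3,4,5,6,7}

Derivation:
Constraint 1 (Z < X) on D(Z)={2,4,5} D(X)={1,3,4,5,6,7}: X {1,3,4,5,6,7}->{3,4,5,6,7}
Constraint 2 (V + Z = Y) on D(V)={1,2,3,5,6,7} D(Z)={2,4,5} D(Y)={1,2,3,4,6,7}: V {1,2,3,5,6,7}->{1,2,3,5}; Y {1,2,3,4,6,7}->{3,4,6,7}
So after constraint 2: D(X) = {3,4,5,6,7}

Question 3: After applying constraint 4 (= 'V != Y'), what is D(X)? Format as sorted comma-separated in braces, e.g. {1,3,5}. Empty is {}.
Constraint 1 (Z < X) on D(Z)={2,4,5} D(X)={1,3,4,5,6,7}: X {1,3,4,5,6,7}->{3,4,5,6,7}
Constraint 2 (V + Z = Y) on D(V)={1,2,3,5,6,7} D(Z)={2,4,5} D(Y)={1,2,3,4,6,7}: V {1,2,3,5,6,7}->{1,2,3,5}; Y {1,2,3,4,6,7}->{3,4,6,7}
Constraint 3 (X < V) on D(X)={3,4,5,6,7} D(V)={1,2,3,5}: X {3,4,5,6,7}->{3,4}; V {1,2,3,5}->{5}
Constraint 4 (V != Y) on D(V)={5} D(Y)={3,4,6,7}: no change
So after constraint 4: D(X) = {3,4}

Answer: {3,4}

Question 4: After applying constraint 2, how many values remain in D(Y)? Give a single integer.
Answer: 4

Derivation:
Constraint 1 (Z < X) on D(Z)={2,4,5} D(X)={1,3,4,5,6,7}: X {1,3,4,5,6,7}->{3,4,5,6,7}
Constraint 2 (V + Z = Y) on D(V)={1,2,3,5,6,7} D(Z)={2,4,5} D(Y)={1,2,3,4,6,7}: V {1,2,3,5,6,7}->{1,2,3,5}; Y {1,2,3,4,6,7}->{3,4,6,7}
So after constraint 2: D(Y)={3,4,6,7}, size = 4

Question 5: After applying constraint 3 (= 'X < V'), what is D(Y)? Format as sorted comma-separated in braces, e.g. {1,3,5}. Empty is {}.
Constraint 1 (Z < X) on D(Z)={2,4,5} D(X)={1,3,4,5,6,7}: X {1,3,4,5,6,7}->{3,4,5,6,7}
Constraint 2 (V + Z = Y) on D(V)={1,2,3,5,6,7} D(Z)={2,4,5} D(Y)={1,2,3,4,6,7}: V {1,2,3,5,6,7}->{1,2,3,5}; Y {1,2,3,4,6,7}->{3,4,6,7}
Constraint 3 (X < V) on D(X)={3,4,5,6,7} D(V)={1,2,3,5}: X {3,4,5,6,7}->{3,4}; V {1,2,3,5}->{5}
So after constraint 3: D(Y) = {3,4,6,7}

Answer: {3,4,6,7}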